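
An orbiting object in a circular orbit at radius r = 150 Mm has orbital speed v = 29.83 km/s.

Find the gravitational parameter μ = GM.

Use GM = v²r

Convert to SI: r = 150 Mm = 1.5e+08 m; v = 29.83 km/s = 29830 m/s.
For a circular orbit v² = GM/r, so GM = v² · r.
GM = (29830)² · 1.5e+08 m³/s² ≈ 1.335e+17 m³/s² = 1.335 × 10^17 m³/s².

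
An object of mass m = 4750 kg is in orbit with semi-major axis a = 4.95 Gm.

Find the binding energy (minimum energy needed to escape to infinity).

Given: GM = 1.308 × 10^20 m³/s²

Convert to SI: a = 4.95 Gm = 4.95e+09 m.
Total orbital energy is E = −GMm/(2a); binding energy is E_bind = −E = GMm/(2a).
E_bind = 1.308e+20 · 4750 / (2 · 4.95e+09) J ≈ 6.276e+13 J = 62.76 TJ.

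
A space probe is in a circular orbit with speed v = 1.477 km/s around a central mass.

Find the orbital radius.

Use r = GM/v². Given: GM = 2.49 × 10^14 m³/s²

Convert to SI: v = 1.477 km/s = 1477 m/s.
For a circular orbit, v² = GM / r, so r = GM / v².
r = 2.49e+14 / (1477)² m ≈ 1.141e+08 m = 1.141 × 10^8 m.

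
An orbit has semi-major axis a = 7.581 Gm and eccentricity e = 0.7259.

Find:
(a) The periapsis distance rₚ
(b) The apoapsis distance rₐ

Convert to SI: a = 7.581 Gm = 7.581e+09 m.
(a) rₚ = a(1 − e) = 7.581e+09 · (1 − 0.7259) = 7.581e+09 · 0.2741 ≈ 2.078e+09 m = 2.078 Gm.
(b) rₐ = a(1 + e) = 7.581e+09 · (1 + 0.7259) = 7.581e+09 · 1.7259 ≈ 1.308e+10 m = 13.08 Gm.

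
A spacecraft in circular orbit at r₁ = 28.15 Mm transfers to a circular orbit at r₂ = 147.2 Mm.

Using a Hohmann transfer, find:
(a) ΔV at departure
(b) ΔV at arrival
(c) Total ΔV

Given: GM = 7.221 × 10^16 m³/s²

Convert to SI: r₁ = 28.15 Mm = 2.815e+07 m; r₂ = 147.2 Mm = 1.472e+08 m.
Transfer semi-major axis: a_t = (r₁ + r₂)/2 = (2.815e+07 + 1.472e+08)/2 = 8.7675e+07 m.
Circular speeds: v₁ = √(GM/r₁) = 50647.7 m/s, v₂ = √(GM/r₂) = 22148.5 m/s.
Transfer speeds (vis-viva v² = GM(2/r − 1/a_t)): v₁ᵗ = 65625.9 m/s, v₂ᵗ = 12550.1 m/s.
(a) ΔV₁ = |v₁ᵗ − v₁| ≈ 1.498e+04 m/s = 14.98 km/s.
(b) ΔV₂ = |v₂ − v₂ᵗ| ≈ 9598 m/s = 9.598 km/s.
(c) ΔV_total = ΔV₁ + ΔV₂ ≈ 2.458e+04 m/s = 24.58 km/s.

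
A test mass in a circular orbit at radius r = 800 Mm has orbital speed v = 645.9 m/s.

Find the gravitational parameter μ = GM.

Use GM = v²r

Convert to SI: r = 800 Mm = 8e+08 m.
For a circular orbit v² = GM/r, so GM = v² · r.
GM = (645.9)² · 8e+08 m³/s² ≈ 3.337e+14 m³/s² = 3.337 × 10^14 m³/s².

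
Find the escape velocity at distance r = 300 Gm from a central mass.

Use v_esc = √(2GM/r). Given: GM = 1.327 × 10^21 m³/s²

Convert to SI: r = 300 Gm = 3e+11 m.
Escape velocity comes from setting total energy to zero: ½v² − GM/r = 0 ⇒ v_esc = √(2GM / r).
v_esc = √(2 · 1.327e+21 / 3e+11) m/s ≈ 9.406e+04 m/s = 94.06 km/s.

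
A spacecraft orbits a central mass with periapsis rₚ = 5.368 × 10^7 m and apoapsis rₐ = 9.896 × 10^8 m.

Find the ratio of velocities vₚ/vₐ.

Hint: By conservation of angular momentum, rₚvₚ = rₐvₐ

Conservation of angular momentum gives rₚvₚ = rₐvₐ, so vₚ/vₐ = rₐ/rₚ.
vₚ/vₐ = 9.896e+08 / 5.368e+07 ≈ 18.44.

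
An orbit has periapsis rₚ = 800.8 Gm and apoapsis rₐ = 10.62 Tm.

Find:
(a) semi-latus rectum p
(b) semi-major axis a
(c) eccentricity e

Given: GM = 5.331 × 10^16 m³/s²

Convert to SI: rₚ = 800.8 Gm = 8.008e+11 m; rₐ = 10.62 Tm = 1.062e+13 m.
(a) From a = (rₚ + rₐ)/2 = 5.7104e+12 m and e = (rₐ − rₚ)/(rₐ + rₚ) = 0.859765, p = a(1 − e²) = 5.7104e+12 · (1 − (0.859765)²) ≈ 1.489e+12 m
(b) a = (rₚ + rₐ)/2 = (8.008e+11 + 1.062e+13)/2 ≈ 5.71e+12 m
(c) e = (rₐ − rₚ)/(rₐ + rₚ) = (1.062e+13 − 8.008e+11)/(1.062e+13 + 8.008e+11) ≈ 0.8598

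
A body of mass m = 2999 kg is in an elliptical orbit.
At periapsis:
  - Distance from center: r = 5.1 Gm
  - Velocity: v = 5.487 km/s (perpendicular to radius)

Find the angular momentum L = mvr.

Convert to SI: r = 5.1 Gm = 5.1e+09 m; v = 5.487 km/s = 5487 m/s.
Since v is perpendicular to r, L = m · v · r.
L = 2999 · 5487 · 5.1e+09 kg·m²/s ≈ 8.392e+16 kg·m²/s.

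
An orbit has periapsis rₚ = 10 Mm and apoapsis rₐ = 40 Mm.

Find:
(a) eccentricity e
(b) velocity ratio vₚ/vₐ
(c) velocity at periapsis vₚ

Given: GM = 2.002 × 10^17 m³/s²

Convert to SI: rₚ = 10 Mm = 1e+07 m; rₐ = 40 Mm = 4e+07 m.
(a) e = (rₐ − rₚ)/(rₐ + rₚ) = (4e+07 − 1e+07)/(4e+07 + 1e+07) ≈ 0.6
(b) Conservation of angular momentum (rₚvₚ = rₐvₐ) gives vₚ/vₐ = rₐ/rₚ = 4e+07/1e+07 ≈ 4
(c) With a = (rₚ + rₐ)/2 = 2.5e+07 m, vₚ = √(GM (2/rₚ − 1/a)) = √(2.002e+17 · (2/1e+07 − 1/2.5e+07)) m/s ≈ 1.79e+05 m/s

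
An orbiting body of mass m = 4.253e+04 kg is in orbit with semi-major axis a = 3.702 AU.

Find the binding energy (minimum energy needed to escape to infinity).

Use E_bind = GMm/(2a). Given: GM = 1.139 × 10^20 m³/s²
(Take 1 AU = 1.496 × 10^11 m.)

Convert to SI: a = 3.702 AU = 5.53819e+11 m.
Total orbital energy is E = −GMm/(2a); binding energy is E_bind = −E = GMm/(2a).
E_bind = 1.139e+20 · 4.253e+04 / (2 · 5.53819e+11) J ≈ 4.373e+12 J = 4.373 TJ.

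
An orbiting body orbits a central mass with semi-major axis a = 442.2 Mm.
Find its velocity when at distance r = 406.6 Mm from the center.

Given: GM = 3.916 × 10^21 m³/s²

Convert to SI: a = 442.2 Mm = 4.422e+08 m; r = 406.6 Mm = 4.066e+08 m.
Vis-viva: v = √(GM · (2/r − 1/a)).
2/r − 1/a = 2/4.066e+08 − 1/4.422e+08 = 2.65742e-09 m⁻¹.
v = √(3.916e+21 · 2.65742e-09) m/s ≈ 3.226e+06 m/s = 3226 km/s.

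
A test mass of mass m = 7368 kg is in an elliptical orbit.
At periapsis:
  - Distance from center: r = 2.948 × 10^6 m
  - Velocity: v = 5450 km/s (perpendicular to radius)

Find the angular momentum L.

Convert to SI: v = 5450 km/s = 5.45e+06 m/s.
Since v is perpendicular to r, L = m · v · r.
L = 7368 · 5.45e+06 · 2.948e+06 kg·m²/s ≈ 1.184e+17 kg·m²/s.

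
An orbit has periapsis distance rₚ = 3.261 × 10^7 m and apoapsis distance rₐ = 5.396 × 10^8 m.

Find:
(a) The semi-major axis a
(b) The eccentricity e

(a) a = (rₚ + rₐ) / 2 = (3.261e+07 + 5.396e+08) / 2 ≈ 2.861e+08 m = 2.861 × 10^8 m.
(b) e = (rₐ − rₚ) / (rₐ + rₚ) = (5.396e+08 − 3.261e+07) / (5.396e+08 + 3.261e+07) ≈ 0.886.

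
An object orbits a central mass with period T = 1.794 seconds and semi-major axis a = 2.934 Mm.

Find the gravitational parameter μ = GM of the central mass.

Convert to SI: a = 2.934 Mm = 2.934e+06 m.
GM = 4π² · a³ / T².
GM = 4π² · (2.934e+06)³ / (1.794)² m³/s² ≈ 3.098e+20 m³/s² = 3.098 × 10^20 m³/s².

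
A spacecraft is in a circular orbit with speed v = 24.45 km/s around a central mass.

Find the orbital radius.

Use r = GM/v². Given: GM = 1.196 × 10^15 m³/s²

Convert to SI: v = 24.45 km/s = 24450 m/s.
For a circular orbit, v² = GM / r, so r = GM / v².
r = 1.196e+15 / (24450)² m ≈ 2.001e+06 m = 2.001 Mm.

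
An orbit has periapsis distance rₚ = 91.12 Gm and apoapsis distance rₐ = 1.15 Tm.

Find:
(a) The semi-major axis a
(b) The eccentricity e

Convert to SI: rₚ = 91.12 Gm = 9.112e+10 m; rₐ = 1.15 Tm = 1.15e+12 m.
(a) a = (rₚ + rₐ) / 2 = (9.112e+10 + 1.15e+12) / 2 ≈ 6.206e+11 m = 620.6 Gm.
(b) e = (rₐ − rₚ) / (rₐ + rₚ) = (1.15e+12 − 9.112e+10) / (1.15e+12 + 9.112e+10) ≈ 0.8532.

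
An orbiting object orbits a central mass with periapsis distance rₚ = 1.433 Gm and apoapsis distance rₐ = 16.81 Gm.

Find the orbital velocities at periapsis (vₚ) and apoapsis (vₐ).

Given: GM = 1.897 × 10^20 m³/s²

Convert to SI: rₚ = 1.433 Gm = 1.433e+09 m; rₐ = 16.81 Gm = 1.681e+10 m.
Use the vis-viva equation v² = GM(2/r − 1/a) with a = (rₚ + rₐ)/2 = (1.433e+09 + 1.681e+10)/2 = 9.1215e+09 m.
vₚ = √(GM · (2/rₚ − 1/a)) = √(1.897e+20 · (2/1.433e+09 − 1/9.1215e+09)) m/s ≈ 4.939e+05 m/s = 493.9 km/s.
vₐ = √(GM · (2/rₐ − 1/a)) = √(1.897e+20 · (2/1.681e+10 − 1/9.1215e+09)) m/s ≈ 4.211e+04 m/s = 42.11 km/s.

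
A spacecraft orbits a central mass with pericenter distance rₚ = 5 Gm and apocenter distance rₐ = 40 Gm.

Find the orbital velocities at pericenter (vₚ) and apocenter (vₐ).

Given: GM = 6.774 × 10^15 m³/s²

Convert to SI: rₚ = 5 Gm = 5e+09 m; rₐ = 40 Gm = 4e+10 m.
Use the vis-viva equation v² = GM(2/r − 1/a) with a = (rₚ + rₐ)/2 = (5e+09 + 4e+10)/2 = 2.25e+10 m.
vₚ = √(GM · (2/rₚ − 1/a)) = √(6.774e+15 · (2/5e+09 − 1/2.25e+10)) m/s ≈ 1552 m/s = 1.552 km/s.
vₐ = √(GM · (2/rₐ − 1/a)) = √(6.774e+15 · (2/4e+10 − 1/2.25e+10)) m/s ≈ 194 m/s = 194 m/s.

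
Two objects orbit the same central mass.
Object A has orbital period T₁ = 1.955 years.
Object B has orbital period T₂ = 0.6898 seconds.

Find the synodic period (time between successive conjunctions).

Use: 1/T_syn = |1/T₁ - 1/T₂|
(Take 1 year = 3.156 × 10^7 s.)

Convert to SI: T₁ = 1.955 years = 6.16998e+07 s.
T_syn = |T₁ · T₂ / (T₁ − T₂)|.
T_syn = |6.16998e+07 · 0.6898 / (6.16998e+07 − 0.6898)| s ≈ 0.6898 s = 0.6898 seconds.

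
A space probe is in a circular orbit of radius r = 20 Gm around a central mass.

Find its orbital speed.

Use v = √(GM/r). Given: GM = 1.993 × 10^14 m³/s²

Convert to SI: r = 20 Gm = 2e+10 m.
For a circular orbit, gravity supplies the centripetal force, so v = √(GM / r).
v = √(1.993e+14 / 2e+10) m/s ≈ 99.82 m/s = 99.82 m/s.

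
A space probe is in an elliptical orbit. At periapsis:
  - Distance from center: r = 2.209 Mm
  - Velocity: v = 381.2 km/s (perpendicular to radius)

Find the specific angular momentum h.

Convert to SI: r = 2.209 Mm = 2.209e+06 m; v = 381.2 km/s = 381200 m/s.
With v perpendicular to r, h = r · v.
h = 2.209e+06 · 381200 m²/s ≈ 8.421e+11 m²/s.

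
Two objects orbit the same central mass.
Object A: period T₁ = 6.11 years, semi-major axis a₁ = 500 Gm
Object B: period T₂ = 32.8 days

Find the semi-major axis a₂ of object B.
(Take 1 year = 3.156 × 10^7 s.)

Convert to SI: T₁ = 6.11 years = 1.92832e+08 s; a₁ = 500 Gm = 5e+11 m; T₂ = 32.8 days = 2.83392e+06 s.
Kepler's third law: (T₁/T₂)² = (a₁/a₂)³ ⇒ a₂ = a₁ · (T₂/T₁)^(2/3).
T₂/T₁ = 2.83392e+06 / 1.92832e+08 = 0.0146963.
a₂ = 5e+11 · (0.0146963)^(2/3) m ≈ 3e+10 m = 30 Gm.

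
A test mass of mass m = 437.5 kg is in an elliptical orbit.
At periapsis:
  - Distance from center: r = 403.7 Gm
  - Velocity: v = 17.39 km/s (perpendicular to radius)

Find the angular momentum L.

Convert to SI: r = 403.7 Gm = 4.037e+11 m; v = 17.39 km/s = 17390 m/s.
Since v is perpendicular to r, L = m · v · r.
L = 437.5 · 17390 · 4.037e+11 kg·m²/s ≈ 3.071e+18 kg·m²/s.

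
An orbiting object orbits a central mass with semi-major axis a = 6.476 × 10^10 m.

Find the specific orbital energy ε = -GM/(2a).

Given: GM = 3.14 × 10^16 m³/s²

ε = −GM / (2a).
ε = −3.14e+16 / (2 · 6.476e+10) J/kg ≈ -2.424e+05 J/kg = -242.4 kJ/kg.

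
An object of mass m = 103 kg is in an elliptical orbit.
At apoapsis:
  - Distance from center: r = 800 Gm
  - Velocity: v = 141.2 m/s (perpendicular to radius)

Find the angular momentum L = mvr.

Convert to SI: r = 800 Gm = 8e+11 m.
Since v is perpendicular to r, L = m · v · r.
L = 103 · 141.2 · 8e+11 kg·m²/s ≈ 1.163e+16 kg·m²/s.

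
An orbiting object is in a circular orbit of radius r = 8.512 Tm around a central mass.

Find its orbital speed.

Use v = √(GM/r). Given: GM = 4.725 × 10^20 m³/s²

Convert to SI: r = 8.512 Tm = 8.512e+12 m.
For a circular orbit, gravity supplies the centripetal force, so v = √(GM / r).
v = √(4.725e+20 / 8.512e+12) m/s ≈ 7450 m/s = 7.45 km/s.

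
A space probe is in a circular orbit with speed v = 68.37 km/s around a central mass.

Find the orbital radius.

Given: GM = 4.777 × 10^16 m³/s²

Convert to SI: v = 68.37 km/s = 68370 m/s.
For a circular orbit, v² = GM / r, so r = GM / v².
r = 4.777e+16 / (68370)² m ≈ 1.022e+07 m = 1.022 × 10^7 m.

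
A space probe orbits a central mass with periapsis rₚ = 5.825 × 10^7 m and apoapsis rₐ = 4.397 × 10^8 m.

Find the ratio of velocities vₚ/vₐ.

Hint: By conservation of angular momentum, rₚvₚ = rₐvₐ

Conservation of angular momentum gives rₚvₚ = rₐvₐ, so vₚ/vₐ = rₐ/rₚ.
vₚ/vₐ = 4.397e+08 / 5.825e+07 ≈ 7.548.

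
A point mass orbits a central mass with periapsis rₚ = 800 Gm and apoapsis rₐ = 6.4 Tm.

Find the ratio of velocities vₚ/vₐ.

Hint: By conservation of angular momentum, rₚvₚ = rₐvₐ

Convert to SI: rₚ = 800 Gm = 8e+11 m; rₐ = 6.4 Tm = 6.4e+12 m.
Conservation of angular momentum gives rₚvₚ = rₐvₐ, so vₚ/vₐ = rₐ/rₚ.
vₚ/vₐ = 6.4e+12 / 8e+11 ≈ 8.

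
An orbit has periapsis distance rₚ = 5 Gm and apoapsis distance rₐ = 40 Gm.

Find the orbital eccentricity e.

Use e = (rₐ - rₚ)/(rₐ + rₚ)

Convert to SI: rₚ = 5 Gm = 5e+09 m; rₐ = 40 Gm = 4e+10 m.
e = (rₐ − rₚ) / (rₐ + rₚ).
e = (4e+10 − 5e+09) / (4e+10 + 5e+09) = 3.5e+10 / 4.5e+10 ≈ 0.7778.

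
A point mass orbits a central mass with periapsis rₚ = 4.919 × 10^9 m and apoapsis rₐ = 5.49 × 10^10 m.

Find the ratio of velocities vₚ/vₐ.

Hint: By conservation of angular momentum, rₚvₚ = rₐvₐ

Conservation of angular momentum gives rₚvₚ = rₐvₐ, so vₚ/vₐ = rₐ/rₚ.
vₚ/vₐ = 5.49e+10 / 4.919e+09 ≈ 11.16.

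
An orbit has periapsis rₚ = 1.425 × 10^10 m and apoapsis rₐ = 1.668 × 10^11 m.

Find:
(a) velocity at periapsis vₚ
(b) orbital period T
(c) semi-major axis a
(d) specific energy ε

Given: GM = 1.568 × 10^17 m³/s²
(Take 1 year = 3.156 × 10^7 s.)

(a) With a = (rₚ + rₐ)/2 = 9.0525e+10 m, vₚ = √(GM (2/rₚ − 1/a)) = √(1.568e+17 · (2/1.425e+10 − 1/9.0525e+10)) m/s ≈ 4503 m/s
(b) With a = (rₚ + rₐ)/2 = 9.0525e+10 m, T = 2π √(a³/GM) = 2π √((9.0525e+10)³/1.568e+17) s ≈ 4.322e+08 s
(c) a = (rₚ + rₐ)/2 = (1.425e+10 + 1.668e+11)/2 ≈ 9.052e+10 m
(d) With a = (rₚ + rₐ)/2 = 9.0525e+10 m, ε = −GM/(2a) = −1.568e+17/(2 · 9.0525e+10) J/kg ≈ -8.661e+05 J/kg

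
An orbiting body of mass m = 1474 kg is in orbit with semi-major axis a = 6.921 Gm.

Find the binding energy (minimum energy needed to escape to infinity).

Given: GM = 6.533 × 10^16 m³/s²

Convert to SI: a = 6.921 Gm = 6.921e+09 m.
Total orbital energy is E = −GMm/(2a); binding energy is E_bind = −E = GMm/(2a).
E_bind = 6.533e+16 · 1474 / (2 · 6.921e+09) J ≈ 6.957e+09 J = 6.957 GJ.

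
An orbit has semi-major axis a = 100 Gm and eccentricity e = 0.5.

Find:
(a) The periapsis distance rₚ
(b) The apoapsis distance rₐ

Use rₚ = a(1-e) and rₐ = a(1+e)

Convert to SI: a = 100 Gm = 1e+11 m.
(a) rₚ = a(1 − e) = 1e+11 · (1 − 0.5) = 1e+11 · 0.5 ≈ 5e+10 m = 50 Gm.
(b) rₐ = a(1 + e) = 1e+11 · (1 + 0.5) = 1e+11 · 1.5 ≈ 1.5e+11 m = 150 Gm.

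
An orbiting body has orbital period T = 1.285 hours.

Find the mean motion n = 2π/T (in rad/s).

Convert to SI: T = 1.285 hours = 4626 s.
n = 2π / T.
n = 2π / 4626 s ≈ 0.001358 rad/s.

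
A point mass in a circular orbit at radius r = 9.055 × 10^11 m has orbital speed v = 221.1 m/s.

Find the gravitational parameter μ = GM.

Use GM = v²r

For a circular orbit v² = GM/r, so GM = v² · r.
GM = (221.1)² · 9.055e+11 m³/s² ≈ 4.427e+16 m³/s² = 4.427 × 10^16 m³/s².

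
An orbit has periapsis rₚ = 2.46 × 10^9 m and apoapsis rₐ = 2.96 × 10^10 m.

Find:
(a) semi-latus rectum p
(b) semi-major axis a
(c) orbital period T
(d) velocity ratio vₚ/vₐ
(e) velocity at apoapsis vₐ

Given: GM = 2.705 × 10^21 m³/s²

(a) From a = (rₚ + rₐ)/2 = 1.603e+10 m and e = (rₐ − rₚ)/(rₐ + rₚ) = 0.846538, p = a(1 − e²) = 1.603e+10 · (1 − (0.846538)²) ≈ 4.542e+09 m
(b) a = (rₚ + rₐ)/2 = (2.46e+09 + 2.96e+10)/2 ≈ 1.603e+10 m
(c) With a = (rₚ + rₐ)/2 = 1.603e+10 m, T = 2π √(a³/GM) = 2π √((1.603e+10)³/2.705e+21) s ≈ 2.452e+05 s
(d) Conservation of angular momentum (rₚvₚ = rₐvₐ) gives vₚ/vₐ = rₐ/rₚ = 2.96e+10/2.46e+09 ≈ 12.03
(e) With a = (rₚ + rₐ)/2 = 1.603e+10 m, vₐ = √(GM (2/rₐ − 1/a)) = √(2.705e+21 · (2/2.96e+10 − 1/1.603e+10)) m/s ≈ 1.184e+05 m/s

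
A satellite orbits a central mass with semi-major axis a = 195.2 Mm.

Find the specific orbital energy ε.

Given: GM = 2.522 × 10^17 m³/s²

Convert to SI: a = 195.2 Mm = 1.952e+08 m.
ε = −GM / (2a).
ε = −2.522e+17 / (2 · 1.952e+08) J/kg ≈ -6.46e+08 J/kg = -646 MJ/kg.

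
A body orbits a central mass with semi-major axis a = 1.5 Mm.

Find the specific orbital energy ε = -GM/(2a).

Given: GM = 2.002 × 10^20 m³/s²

Convert to SI: a = 1.5 Mm = 1.5e+06 m.
ε = −GM / (2a).
ε = −2.002e+20 / (2 · 1.5e+06) J/kg ≈ -6.673e+13 J/kg = -6.673e+04 GJ/kg.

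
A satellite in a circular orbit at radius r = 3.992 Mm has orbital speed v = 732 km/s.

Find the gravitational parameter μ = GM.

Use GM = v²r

Convert to SI: r = 3.992 Mm = 3.992e+06 m; v = 732 km/s = 732000 m/s.
For a circular orbit v² = GM/r, so GM = v² · r.
GM = (732000)² · 3.992e+06 m³/s² ≈ 2.139e+18 m³/s² = 2.139 × 10^18 m³/s².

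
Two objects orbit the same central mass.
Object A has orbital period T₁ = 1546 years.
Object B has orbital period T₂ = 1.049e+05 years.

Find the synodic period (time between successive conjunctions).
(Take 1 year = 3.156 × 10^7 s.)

Convert to SI: T₁ = 1546 years = 4.87918e+10 s; T₂ = 1.049e+05 years = 3.31064e+12 s.
T_syn = |T₁ · T₂ / (T₁ − T₂)|.
T_syn = |4.87918e+10 · 3.31064e+12 / (4.87918e+10 − 3.31064e+12)| s ≈ 4.952e+10 s = 1569 years.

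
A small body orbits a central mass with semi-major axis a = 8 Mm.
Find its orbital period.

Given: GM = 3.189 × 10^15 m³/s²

Convert to SI: a = 8 Mm = 8e+06 m.
Kepler's third law: T = 2π √(a³ / GM).
Substituting a = 8e+06 m and GM = 3.189e+15 m³/s²:
T = 2π √((8e+06)³ / 3.189e+15) s
T ≈ 2518 s = 41.96 minutes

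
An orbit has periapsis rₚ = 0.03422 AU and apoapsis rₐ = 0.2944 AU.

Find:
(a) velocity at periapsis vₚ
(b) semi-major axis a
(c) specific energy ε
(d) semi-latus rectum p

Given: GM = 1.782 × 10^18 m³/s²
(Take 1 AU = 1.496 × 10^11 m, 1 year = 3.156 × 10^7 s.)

Convert to SI: rₚ = 0.03422 AU = 5.11931e+09 m; rₐ = 0.2944 AU = 4.40422e+10 m.
(a) With a = (rₚ + rₐ)/2 = 2.45808e+10 m, vₚ = √(GM (2/rₚ − 1/a)) = √(1.782e+18 · (2/5.11931e+09 − 1/2.45808e+10)) m/s ≈ 2.497e+04 m/s
(b) a = (rₚ + rₐ)/2 = (5.11931e+09 + 4.40422e+10)/2 ≈ 2.458e+10 m
(c) With a = (rₚ + rₐ)/2 = 2.45808e+10 m, ε = −GM/(2a) = −1.782e+18/(2 · 2.45808e+10) J/kg ≈ -3.625e+07 J/kg
(d) From a = (rₚ + rₐ)/2 = 2.45808e+10 m and e = (rₐ − rₚ)/(rₐ + rₚ) = 0.791735, p = a(1 − e²) = 2.45808e+10 · (1 − (0.791735)²) ≈ 9.172e+09 m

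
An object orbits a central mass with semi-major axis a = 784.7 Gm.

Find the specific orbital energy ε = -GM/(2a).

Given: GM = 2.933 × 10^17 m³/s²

Convert to SI: a = 784.7 Gm = 7.847e+11 m.
ε = −GM / (2a).
ε = −2.933e+17 / (2 · 7.847e+11) J/kg ≈ -1.869e+05 J/kg = -186.9 kJ/kg.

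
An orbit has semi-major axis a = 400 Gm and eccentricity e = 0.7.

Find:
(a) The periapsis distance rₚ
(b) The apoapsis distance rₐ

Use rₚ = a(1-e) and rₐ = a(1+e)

Convert to SI: a = 400 Gm = 4e+11 m.
(a) rₚ = a(1 − e) = 4e+11 · (1 − 0.7) = 4e+11 · 0.3 ≈ 1.2e+11 m = 120 Gm.
(b) rₐ = a(1 + e) = 4e+11 · (1 + 0.7) = 4e+11 · 1.7 ≈ 6.8e+11 m = 680 Gm.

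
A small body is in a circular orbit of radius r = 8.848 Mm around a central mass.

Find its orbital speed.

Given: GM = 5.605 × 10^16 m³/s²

Convert to SI: r = 8.848 Mm = 8.848e+06 m.
For a circular orbit, gravity supplies the centripetal force, so v = √(GM / r).
v = √(5.605e+16 / 8.848e+06) m/s ≈ 7.959e+04 m/s = 79.59 km/s.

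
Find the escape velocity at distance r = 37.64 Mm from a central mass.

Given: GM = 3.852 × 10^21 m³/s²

Convert to SI: r = 37.64 Mm = 3.764e+07 m.
Escape velocity comes from setting total energy to zero: ½v² − GM/r = 0 ⇒ v_esc = √(2GM / r).
v_esc = √(2 · 3.852e+21 / 3.764e+07) m/s ≈ 1.431e+07 m/s = 1.431e+04 km/s.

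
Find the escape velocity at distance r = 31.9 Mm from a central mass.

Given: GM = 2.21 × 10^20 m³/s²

Convert to SI: r = 31.9 Mm = 3.19e+07 m.
Escape velocity comes from setting total energy to zero: ½v² − GM/r = 0 ⇒ v_esc = √(2GM / r).
v_esc = √(2 · 2.21e+20 / 3.19e+07) m/s ≈ 3.722e+06 m/s = 3722 km/s.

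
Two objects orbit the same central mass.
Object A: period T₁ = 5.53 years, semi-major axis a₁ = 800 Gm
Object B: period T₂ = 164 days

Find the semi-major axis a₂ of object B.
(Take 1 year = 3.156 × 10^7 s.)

Convert to SI: T₁ = 5.53 years = 1.74527e+08 s; a₁ = 800 Gm = 8e+11 m; T₂ = 164 days = 1.41696e+07 s.
Kepler's third law: (T₁/T₂)² = (a₁/a₂)³ ⇒ a₂ = a₁ · (T₂/T₁)^(2/3).
T₂/T₁ = 1.41696e+07 / 1.74527e+08 = 0.0811887.
a₂ = 8e+11 · (0.0811887)^(2/3) m ≈ 1.5e+11 m = 150 Gm.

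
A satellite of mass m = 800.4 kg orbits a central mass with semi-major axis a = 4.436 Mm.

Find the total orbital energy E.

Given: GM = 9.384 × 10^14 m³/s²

Convert to SI: a = 4.436 Mm = 4.436e+06 m.
E = −GMm / (2a).
E = −9.384e+14 · 800.4 / (2 · 4.436e+06) J ≈ -8.466e+10 J = -84.66 GJ.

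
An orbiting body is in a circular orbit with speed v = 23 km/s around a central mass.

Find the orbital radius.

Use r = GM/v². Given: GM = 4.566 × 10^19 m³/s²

Convert to SI: v = 23 km/s = 23000 m/s.
For a circular orbit, v² = GM / r, so r = GM / v².
r = 4.566e+19 / (23000)² m ≈ 8.631e+10 m = 86.31 Gm.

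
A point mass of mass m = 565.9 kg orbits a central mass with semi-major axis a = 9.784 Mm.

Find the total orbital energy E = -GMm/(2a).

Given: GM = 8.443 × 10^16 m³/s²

Convert to SI: a = 9.784 Mm = 9.784e+06 m.
E = −GMm / (2a).
E = −8.443e+16 · 565.9 / (2 · 9.784e+06) J ≈ -2.442e+12 J = -2.442 TJ.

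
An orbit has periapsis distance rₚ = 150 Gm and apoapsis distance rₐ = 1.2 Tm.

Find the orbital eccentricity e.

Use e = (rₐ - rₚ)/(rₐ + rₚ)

Convert to SI: rₚ = 150 Gm = 1.5e+11 m; rₐ = 1.2 Tm = 1.2e+12 m.
e = (rₐ − rₚ) / (rₐ + rₚ).
e = (1.2e+12 − 1.5e+11) / (1.2e+12 + 1.5e+11) = 1.05e+12 / 1.35e+12 ≈ 0.7778.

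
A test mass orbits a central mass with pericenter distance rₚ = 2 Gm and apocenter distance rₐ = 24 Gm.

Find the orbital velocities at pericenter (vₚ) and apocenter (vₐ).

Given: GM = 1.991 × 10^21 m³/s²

Convert to SI: rₚ = 2 Gm = 2e+09 m; rₐ = 24 Gm = 2.4e+10 m.
Use the vis-viva equation v² = GM(2/r − 1/a) with a = (rₚ + rₐ)/2 = (2e+09 + 2.4e+10)/2 = 1.3e+10 m.
vₚ = √(GM · (2/rₚ − 1/a)) = √(1.991e+21 · (2/2e+09 − 1/1.3e+10)) m/s ≈ 1.356e+06 m/s = 1356 km/s.
vₐ = √(GM · (2/rₐ − 1/a)) = √(1.991e+21 · (2/2.4e+10 − 1/1.3e+10)) m/s ≈ 1.13e+05 m/s = 113 km/s.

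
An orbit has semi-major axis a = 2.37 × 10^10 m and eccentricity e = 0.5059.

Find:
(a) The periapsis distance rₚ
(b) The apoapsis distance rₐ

(a) rₚ = a(1 − e) = 2.37e+10 · (1 − 0.5059) = 2.37e+10 · 0.4941 ≈ 1.171e+10 m = 1.171 × 10^10 m.
(b) rₐ = a(1 + e) = 2.37e+10 · (1 + 0.5059) = 2.37e+10 · 1.5059 ≈ 3.569e+10 m = 3.569 × 10^10 m.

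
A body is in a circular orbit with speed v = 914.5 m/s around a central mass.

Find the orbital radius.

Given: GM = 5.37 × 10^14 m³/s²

For a circular orbit, v² = GM / r, so r = GM / v².
r = 5.37e+14 / (914.5)² m ≈ 6.421e+08 m = 642.1 Mm.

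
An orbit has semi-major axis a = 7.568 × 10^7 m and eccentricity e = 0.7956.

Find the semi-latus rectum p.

p = a (1 − e²).
p = 7.568e+07 · (1 − (0.7956)²) = 7.568e+07 · 0.367021 ≈ 2.778e+07 m = 2.778 × 10^7 m.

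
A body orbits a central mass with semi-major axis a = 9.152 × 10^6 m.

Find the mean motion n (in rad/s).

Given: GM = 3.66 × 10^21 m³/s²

n = √(GM / a³).
n = √(3.66e+21 / (9.152e+06)³) rad/s ≈ 2.185 rad/s.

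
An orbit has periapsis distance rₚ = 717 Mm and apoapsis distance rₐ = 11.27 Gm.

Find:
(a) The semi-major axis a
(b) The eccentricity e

Convert to SI: rₚ = 717 Mm = 7.17e+08 m; rₐ = 11.27 Gm = 1.127e+10 m.
(a) a = (rₚ + rₐ) / 2 = (7.17e+08 + 1.127e+10) / 2 ≈ 5.994e+09 m = 5.994 Gm.
(b) e = (rₐ − rₚ) / (rₐ + rₚ) = (1.127e+10 − 7.17e+08) / (1.127e+10 + 7.17e+08) ≈ 0.8804.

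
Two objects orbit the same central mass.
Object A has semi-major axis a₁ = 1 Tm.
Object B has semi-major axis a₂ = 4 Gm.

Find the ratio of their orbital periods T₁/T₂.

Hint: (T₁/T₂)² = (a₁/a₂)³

Convert to SI: a₁ = 1 Tm = 1e+12 m; a₂ = 4 Gm = 4e+09 m.
From Kepler's third law, (T₁/T₂)² = (a₁/a₂)³, so T₁/T₂ = (a₁/a₂)^(3/2).
a₁/a₂ = 1e+12 / 4e+09 = 250.
T₁/T₂ = (250)^(3/2) ≈ 3953.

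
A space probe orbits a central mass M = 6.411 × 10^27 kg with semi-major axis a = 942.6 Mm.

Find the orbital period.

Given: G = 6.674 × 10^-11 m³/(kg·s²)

Convert to SI: a = 942.6 Mm = 9.426e+08 m.
GM = G · M = 6.674e-11 · 6.411e+27 = 4.2787e+17 m³/s².
Kepler's third law: T = 2π √(a³ / GM).
Substituting a = 9.426e+08 m and GM = 4.2787e+17 m³/s²:
T = 2π √((9.426e+08)³ / 4.2787e+17) s
T ≈ 2.78e+05 s = 3.217 days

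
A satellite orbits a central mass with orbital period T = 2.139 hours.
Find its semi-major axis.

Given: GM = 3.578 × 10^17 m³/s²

Convert to SI: T = 2.139 hours = 7700.4 s.
Invert Kepler's third law: a = (GM · T² / (4π²))^(1/3).
Substituting T = 7700.4 s and GM = 3.578e+17 m³/s²:
a = (3.578e+17 · (7700.4)² / (4π²))^(1/3) m
a ≈ 8.13e+07 m = 8.13 × 10^7 m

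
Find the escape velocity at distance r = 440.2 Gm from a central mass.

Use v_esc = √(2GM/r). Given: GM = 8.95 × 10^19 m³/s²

Convert to SI: r = 440.2 Gm = 4.402e+11 m.
Escape velocity comes from setting total energy to zero: ½v² − GM/r = 0 ⇒ v_esc = √(2GM / r).
v_esc = √(2 · 8.95e+19 / 4.402e+11) m/s ≈ 2.017e+04 m/s = 20.17 km/s.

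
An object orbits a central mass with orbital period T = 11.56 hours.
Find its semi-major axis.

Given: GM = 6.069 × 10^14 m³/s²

Convert to SI: T = 11.56 hours = 41616 s.
Invert Kepler's third law: a = (GM · T² / (4π²))^(1/3).
Substituting T = 41616 s and GM = 6.069e+14 m³/s²:
a = (6.069e+14 · (41616)² / (4π²))^(1/3) m
a ≈ 2.986e+07 m = 2.986 × 10^7 m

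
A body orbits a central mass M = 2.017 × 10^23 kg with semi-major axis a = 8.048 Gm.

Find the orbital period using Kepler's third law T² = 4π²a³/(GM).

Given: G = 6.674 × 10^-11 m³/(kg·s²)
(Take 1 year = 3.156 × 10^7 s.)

Convert to SI: a = 8.048 Gm = 8.048e+09 m.
GM = G · M = 6.674e-11 · 2.017e+23 = 1.34615e+13 m³/s².
Kepler's third law: T = 2π √(a³ / GM).
Substituting a = 8.048e+09 m and GM = 1.34615e+13 m³/s²:
T = 2π √((8.048e+09)³ / 1.34615e+13) s
T ≈ 1.236e+09 s = 39.18 years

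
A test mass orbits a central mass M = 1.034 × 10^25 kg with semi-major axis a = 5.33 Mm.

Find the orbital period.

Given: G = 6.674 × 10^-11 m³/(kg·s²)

Convert to SI: a = 5.33 Mm = 5.33e+06 m.
GM = G · M = 6.674e-11 · 1.034e+25 = 6.90092e+14 m³/s².
Kepler's third law: T = 2π √(a³ / GM).
Substituting a = 5.33e+06 m and GM = 6.90092e+14 m³/s²:
T = 2π √((5.33e+06)³ / 6.90092e+14) s
T ≈ 2943 s = 49.05 minutes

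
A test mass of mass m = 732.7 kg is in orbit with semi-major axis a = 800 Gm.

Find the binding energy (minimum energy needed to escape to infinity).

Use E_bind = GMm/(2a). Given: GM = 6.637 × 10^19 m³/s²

Convert to SI: a = 800 Gm = 8e+11 m.
Total orbital energy is E = −GMm/(2a); binding energy is E_bind = −E = GMm/(2a).
E_bind = 6.637e+19 · 732.7 / (2 · 8e+11) J ≈ 3.039e+10 J = 30.39 GJ.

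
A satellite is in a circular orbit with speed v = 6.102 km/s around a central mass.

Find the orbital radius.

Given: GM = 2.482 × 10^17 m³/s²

Convert to SI: v = 6.102 km/s = 6102 m/s.
For a circular orbit, v² = GM / r, so r = GM / v².
r = 2.482e+17 / (6102)² m ≈ 6.666e+09 m = 6.666 Gm.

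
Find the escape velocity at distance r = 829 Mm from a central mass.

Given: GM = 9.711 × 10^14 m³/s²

Convert to SI: r = 829 Mm = 8.29e+08 m.
Escape velocity comes from setting total energy to zero: ½v² − GM/r = 0 ⇒ v_esc = √(2GM / r).
v_esc = √(2 · 9.711e+14 / 8.29e+08) m/s ≈ 1531 m/s = 1.531 km/s.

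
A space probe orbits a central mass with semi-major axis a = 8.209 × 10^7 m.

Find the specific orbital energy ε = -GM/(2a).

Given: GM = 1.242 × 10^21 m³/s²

ε = −GM / (2a).
ε = −1.242e+21 / (2 · 8.209e+07) J/kg ≈ -7.565e+12 J/kg = -7565 GJ/kg.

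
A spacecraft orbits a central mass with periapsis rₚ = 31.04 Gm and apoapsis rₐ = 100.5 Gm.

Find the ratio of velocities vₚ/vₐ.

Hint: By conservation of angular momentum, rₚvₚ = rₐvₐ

Convert to SI: rₚ = 31.04 Gm = 3.104e+10 m; rₐ = 100.5 Gm = 1.005e+11 m.
Conservation of angular momentum gives rₚvₚ = rₐvₐ, so vₚ/vₐ = rₐ/rₚ.
vₚ/vₐ = 1.005e+11 / 3.104e+10 ≈ 3.238.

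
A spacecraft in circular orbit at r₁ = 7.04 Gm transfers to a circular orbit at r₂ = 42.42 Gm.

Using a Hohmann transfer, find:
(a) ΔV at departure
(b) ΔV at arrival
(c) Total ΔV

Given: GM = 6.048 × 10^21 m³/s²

Convert to SI: r₁ = 7.04 Gm = 7.04e+09 m; r₂ = 42.42 Gm = 4.242e+10 m.
Transfer semi-major axis: a_t = (r₁ + r₂)/2 = (7.04e+09 + 4.242e+10)/2 = 2.473e+10 m.
Circular speeds: v₁ = √(GM/r₁) = 926872 m/s, v₂ = √(GM/r₂) = 377590 m/s.
Transfer speeds (vis-viva v² = GM(2/r − 1/a_t)): v₁ᵗ = 1.21393e+06 m/s, v₂ᵗ = 201463 m/s.
(a) ΔV₁ = |v₁ᵗ − v₁| ≈ 2.871e+05 m/s = 287.1 km/s.
(b) ΔV₂ = |v₂ − v₂ᵗ| ≈ 1.761e+05 m/s = 176.1 km/s.
(c) ΔV_total = ΔV₁ + ΔV₂ ≈ 4.632e+05 m/s = 463.2 km/s.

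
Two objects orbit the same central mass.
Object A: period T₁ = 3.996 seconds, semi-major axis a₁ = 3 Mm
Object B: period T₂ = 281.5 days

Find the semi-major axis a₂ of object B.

Convert to SI: a₁ = 3 Mm = 3e+06 m; T₂ = 281.5 days = 2.43216e+07 s.
Kepler's third law: (T₁/T₂)² = (a₁/a₂)³ ⇒ a₂ = a₁ · (T₂/T₁)^(2/3).
T₂/T₁ = 2.43216e+07 / 3.996 = 6.08649e+06.
a₂ = 3e+06 · (6.08649e+06)^(2/3) m ≈ 1e+11 m = 100 Gm.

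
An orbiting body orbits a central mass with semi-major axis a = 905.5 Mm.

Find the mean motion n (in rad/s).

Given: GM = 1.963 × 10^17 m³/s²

Convert to SI: a = 905.5 Mm = 9.055e+08 m.
n = √(GM / a³).
n = √(1.963e+17 / (9.055e+08)³) rad/s ≈ 1.626e-05 rad/s.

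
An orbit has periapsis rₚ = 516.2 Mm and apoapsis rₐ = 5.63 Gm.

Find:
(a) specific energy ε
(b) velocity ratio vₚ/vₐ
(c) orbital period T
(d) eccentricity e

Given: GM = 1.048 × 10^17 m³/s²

Convert to SI: rₚ = 516.2 Mm = 5.162e+08 m; rₐ = 5.63 Gm = 5.63e+09 m.
(a) With a = (rₚ + rₐ)/2 = 3.0731e+09 m, ε = −GM/(2a) = −1.048e+17/(2 · 3.0731e+09) J/kg ≈ -1.705e+07 J/kg
(b) Conservation of angular momentum (rₚvₚ = rₐvₐ) gives vₚ/vₐ = rₐ/rₚ = 5.63e+09/5.162e+08 ≈ 10.91
(c) With a = (rₚ + rₐ)/2 = 3.0731e+09 m, T = 2π √(a³/GM) = 2π √((3.0731e+09)³/1.048e+17) s ≈ 3.306e+06 s
(d) e = (rₐ − rₚ)/(rₐ + rₚ) = (5.63e+09 − 5.162e+08)/(5.63e+09 + 5.162e+08) ≈ 0.832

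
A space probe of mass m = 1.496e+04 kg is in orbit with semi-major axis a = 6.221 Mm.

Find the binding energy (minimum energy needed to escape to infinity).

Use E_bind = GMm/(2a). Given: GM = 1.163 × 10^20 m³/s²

Convert to SI: a = 6.221 Mm = 6.221e+06 m.
Total orbital energy is E = −GMm/(2a); binding energy is E_bind = −E = GMm/(2a).
E_bind = 1.163e+20 · 1.496e+04 / (2 · 6.221e+06) J ≈ 1.398e+17 J = 139.8 PJ.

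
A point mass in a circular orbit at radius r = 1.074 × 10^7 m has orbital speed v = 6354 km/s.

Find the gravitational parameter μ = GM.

Convert to SI: v = 6354 km/s = 6.354e+06 m/s.
For a circular orbit v² = GM/r, so GM = v² · r.
GM = (6.354e+06)² · 1.074e+07 m³/s² ≈ 4.336e+20 m³/s² = 4.336 × 10^20 m³/s².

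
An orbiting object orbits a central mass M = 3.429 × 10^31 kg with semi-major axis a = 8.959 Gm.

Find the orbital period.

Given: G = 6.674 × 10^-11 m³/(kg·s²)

Convert to SI: a = 8.959 Gm = 8.959e+09 m.
GM = G · M = 6.674e-11 · 3.429e+31 = 2.28851e+21 m³/s².
Kepler's third law: T = 2π √(a³ / GM).
Substituting a = 8.959e+09 m and GM = 2.28851e+21 m³/s²:
T = 2π √((8.959e+09)³ / 2.28851e+21) s
T ≈ 1.114e+05 s = 1.289 days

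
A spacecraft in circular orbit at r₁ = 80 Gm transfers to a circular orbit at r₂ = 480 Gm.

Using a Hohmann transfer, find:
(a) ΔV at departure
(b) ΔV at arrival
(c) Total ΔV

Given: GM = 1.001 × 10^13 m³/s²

Convert to SI: r₁ = 80 Gm = 8e+10 m; r₂ = 480 Gm = 4.8e+11 m.
Transfer semi-major axis: a_t = (r₁ + r₂)/2 = (8e+10 + 4.8e+11)/2 = 2.8e+11 m.
Circular speeds: v₁ = √(GM/r₁) = 11.1859 m/s, v₂ = √(GM/r₂) = 4.56664 m/s.
Transfer speeds (vis-viva v² = GM(2/r − 1/a_t)): v₁ᵗ = 14.6458 m/s, v₂ᵗ = 2.44097 m/s.
(a) ΔV₁ = |v₁ᵗ − v₁| ≈ 3.46 m/s = 3.46 m/s.
(b) ΔV₂ = |v₂ − v₂ᵗ| ≈ 2.126 m/s = 2.126 m/s.
(c) ΔV_total = ΔV₁ + ΔV₂ ≈ 5.586 m/s = 5.586 m/s.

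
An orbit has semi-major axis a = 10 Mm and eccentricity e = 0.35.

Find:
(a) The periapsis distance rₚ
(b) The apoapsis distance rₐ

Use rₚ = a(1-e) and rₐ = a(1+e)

Convert to SI: a = 10 Mm = 1e+07 m.
(a) rₚ = a(1 − e) = 1e+07 · (1 − 0.35) = 1e+07 · 0.65 ≈ 6.5e+06 m = 6.5 Mm.
(b) rₐ = a(1 + e) = 1e+07 · (1 + 0.35) = 1e+07 · 1.35 ≈ 1.35e+07 m = 13.5 Mm.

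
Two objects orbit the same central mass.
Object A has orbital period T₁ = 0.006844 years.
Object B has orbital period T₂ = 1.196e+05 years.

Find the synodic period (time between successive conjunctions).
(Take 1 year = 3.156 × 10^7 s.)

Convert to SI: T₁ = 0.006844 years = 215997 s; T₂ = 1.196e+05 years = 3.77458e+12 s.
T_syn = |T₁ · T₂ / (T₁ − T₂)|.
T_syn = |215997 · 3.77458e+12 / (215997 − 3.77458e+12)| s ≈ 2.16e+05 s = 0.006844 years.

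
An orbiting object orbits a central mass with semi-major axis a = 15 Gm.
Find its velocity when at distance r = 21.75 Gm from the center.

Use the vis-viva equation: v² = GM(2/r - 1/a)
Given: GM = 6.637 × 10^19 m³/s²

Convert to SI: a = 15 Gm = 1.5e+10 m; r = 21.75 Gm = 2.175e+10 m.
Vis-viva: v = √(GM · (2/r − 1/a)).
2/r − 1/a = 2/2.175e+10 − 1/1.5e+10 = 2.52874e-11 m⁻¹.
v = √(6.637e+19 · 2.52874e-11) m/s ≈ 4.097e+04 m/s = 40.97 km/s.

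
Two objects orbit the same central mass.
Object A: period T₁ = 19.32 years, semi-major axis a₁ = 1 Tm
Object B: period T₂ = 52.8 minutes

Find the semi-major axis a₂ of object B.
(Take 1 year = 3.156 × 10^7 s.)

Convert to SI: T₁ = 19.32 years = 6.09739e+08 s; a₁ = 1 Tm = 1e+12 m; T₂ = 52.8 minutes = 3168 s.
Kepler's third law: (T₁/T₂)² = (a₁/a₂)³ ⇒ a₂ = a₁ · (T₂/T₁)^(2/3).
T₂/T₁ = 3168 / 6.09739e+08 = 5.19566e-06.
a₂ = 1e+12 · (5.19566e-06)^(2/3) m ≈ 3e+08 m = 300 Mm.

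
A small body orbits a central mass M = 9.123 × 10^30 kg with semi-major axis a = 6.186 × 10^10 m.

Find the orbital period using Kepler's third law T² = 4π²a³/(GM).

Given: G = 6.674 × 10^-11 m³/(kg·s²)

GM = G · M = 6.674e-11 · 9.123e+30 = 6.08869e+20 m³/s².
Kepler's third law: T = 2π √(a³ / GM).
Substituting a = 6.186e+10 m and GM = 6.08869e+20 m³/s²:
T = 2π √((6.186e+10)³ / 6.08869e+20) s
T ≈ 3.918e+06 s = 45.34 days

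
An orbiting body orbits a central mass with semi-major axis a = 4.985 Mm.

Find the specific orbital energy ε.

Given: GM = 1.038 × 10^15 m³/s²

Convert to SI: a = 4.985 Mm = 4.985e+06 m.
ε = −GM / (2a).
ε = −1.038e+15 / (2 · 4.985e+06) J/kg ≈ -1.041e+08 J/kg = -104.1 MJ/kg.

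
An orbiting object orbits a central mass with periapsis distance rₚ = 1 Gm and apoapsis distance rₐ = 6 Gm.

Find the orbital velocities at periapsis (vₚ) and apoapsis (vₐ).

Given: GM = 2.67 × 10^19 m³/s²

Convert to SI: rₚ = 1 Gm = 1e+09 m; rₐ = 6 Gm = 6e+09 m.
Use the vis-viva equation v² = GM(2/r − 1/a) with a = (rₚ + rₐ)/2 = (1e+09 + 6e+09)/2 = 3.5e+09 m.
vₚ = √(GM · (2/rₚ − 1/a)) = √(2.67e+19 · (2/1e+09 − 1/3.5e+09)) m/s ≈ 2.139e+05 m/s = 213.9 km/s.
vₐ = √(GM · (2/rₐ − 1/a)) = √(2.67e+19 · (2/6e+09 − 1/3.5e+09)) m/s ≈ 3.566e+04 m/s = 35.66 km/s.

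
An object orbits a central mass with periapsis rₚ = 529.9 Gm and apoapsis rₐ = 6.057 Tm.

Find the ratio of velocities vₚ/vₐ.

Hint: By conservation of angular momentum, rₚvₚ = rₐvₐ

Convert to SI: rₚ = 529.9 Gm = 5.299e+11 m; rₐ = 6.057 Tm = 6.057e+12 m.
Conservation of angular momentum gives rₚvₚ = rₐvₐ, so vₚ/vₐ = rₐ/rₚ.
vₚ/vₐ = 6.057e+12 / 5.299e+11 ≈ 11.43.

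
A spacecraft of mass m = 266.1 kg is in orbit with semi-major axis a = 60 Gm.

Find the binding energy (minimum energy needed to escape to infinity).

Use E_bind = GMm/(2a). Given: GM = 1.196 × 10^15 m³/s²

Convert to SI: a = 60 Gm = 6e+10 m.
Total orbital energy is E = −GMm/(2a); binding energy is E_bind = −E = GMm/(2a).
E_bind = 1.196e+15 · 266.1 / (2 · 6e+10) J ≈ 2.652e+06 J = 2.652 MJ.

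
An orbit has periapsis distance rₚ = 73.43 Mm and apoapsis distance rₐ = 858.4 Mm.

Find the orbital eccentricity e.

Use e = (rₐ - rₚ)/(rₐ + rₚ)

Convert to SI: rₚ = 73.43 Mm = 7.343e+07 m; rₐ = 858.4 Mm = 8.584e+08 m.
e = (rₐ − rₚ) / (rₐ + rₚ).
e = (8.584e+08 − 7.343e+07) / (8.584e+08 + 7.343e+07) = 7.8497e+08 / 9.3183e+08 ≈ 0.8424.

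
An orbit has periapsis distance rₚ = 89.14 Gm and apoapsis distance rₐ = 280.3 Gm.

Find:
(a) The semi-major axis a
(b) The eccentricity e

Convert to SI: rₚ = 89.14 Gm = 8.914e+10 m; rₐ = 280.3 Gm = 2.803e+11 m.
(a) a = (rₚ + rₐ) / 2 = (8.914e+10 + 2.803e+11) / 2 ≈ 1.847e+11 m = 184.7 Gm.
(b) e = (rₐ − rₚ) / (rₐ + rₚ) = (2.803e+11 − 8.914e+10) / (2.803e+11 + 8.914e+10) ≈ 0.5174.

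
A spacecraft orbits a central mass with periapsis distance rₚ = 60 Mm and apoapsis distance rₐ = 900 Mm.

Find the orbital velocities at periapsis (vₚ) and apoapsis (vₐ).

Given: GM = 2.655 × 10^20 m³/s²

Convert to SI: rₚ = 60 Mm = 6e+07 m; rₐ = 900 Mm = 9e+08 m.
Use the vis-viva equation v² = GM(2/r − 1/a) with a = (rₚ + rₐ)/2 = (6e+07 + 9e+08)/2 = 4.8e+08 m.
vₚ = √(GM · (2/rₚ − 1/a)) = √(2.655e+20 · (2/6e+07 − 1/4.8e+08)) m/s ≈ 2.88e+06 m/s = 2880 km/s.
vₐ = √(GM · (2/rₐ − 1/a)) = √(2.655e+20 · (2/9e+08 − 1/4.8e+08)) m/s ≈ 1.92e+05 m/s = 192 km/s.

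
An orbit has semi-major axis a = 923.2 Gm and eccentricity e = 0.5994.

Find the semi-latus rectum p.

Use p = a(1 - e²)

Convert to SI: a = 923.2 Gm = 9.232e+11 m.
p = a (1 − e²).
p = 9.232e+11 · (1 − (0.5994)²) = 9.232e+11 · 0.64072 ≈ 5.915e+11 m = 591.5 Gm.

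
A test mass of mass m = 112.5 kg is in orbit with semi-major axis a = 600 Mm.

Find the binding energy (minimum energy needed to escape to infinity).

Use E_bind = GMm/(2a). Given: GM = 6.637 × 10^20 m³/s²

Convert to SI: a = 600 Mm = 6e+08 m.
Total orbital energy is E = −GMm/(2a); binding energy is E_bind = −E = GMm/(2a).
E_bind = 6.637e+20 · 112.5 / (2 · 6e+08) J ≈ 6.222e+13 J = 62.22 TJ.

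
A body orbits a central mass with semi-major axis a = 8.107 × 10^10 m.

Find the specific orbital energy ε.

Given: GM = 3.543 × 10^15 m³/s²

ε = −GM / (2a).
ε = −3.543e+15 / (2 · 8.107e+10) J/kg ≈ -2.185e+04 J/kg = -21.85 kJ/kg.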